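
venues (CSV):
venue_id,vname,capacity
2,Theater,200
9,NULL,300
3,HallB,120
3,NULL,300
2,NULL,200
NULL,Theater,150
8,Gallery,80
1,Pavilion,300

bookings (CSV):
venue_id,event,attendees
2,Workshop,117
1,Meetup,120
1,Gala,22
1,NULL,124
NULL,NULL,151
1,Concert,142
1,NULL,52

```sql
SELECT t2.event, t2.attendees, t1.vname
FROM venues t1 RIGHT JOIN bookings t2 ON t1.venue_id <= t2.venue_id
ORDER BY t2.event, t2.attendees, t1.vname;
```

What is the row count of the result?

RIGHT JOIN keeps every row from `bookings`; unmatched rows get NULL for `venues`'s columns.
Matching on t1.venue_id <= t2.venue_id. A NULL in a compared column never satisfies the condition.
- t1[0] venue_id=2 → 1 match(es) in t2 → 1 row(s).
- t1[1] venue_id=9 → no match.
- t1[2] venue_id=3 → no match.
- t1[3] venue_id=3 → no match.
- t1[4] venue_id=2 → 1 match(es) in t2 → 1 row(s).
- t1[5] venue_id=NULL → no match.
- t1[6] venue_id=8 → no match.
- t1[7] venue_id=1 → 6 match(es) in t2 → 6 row(s).
- plus 1 unmatched t2 row(s), each kept with NULL t1 columns.
Total: 8 matched + 1 padded = 9 rows.

9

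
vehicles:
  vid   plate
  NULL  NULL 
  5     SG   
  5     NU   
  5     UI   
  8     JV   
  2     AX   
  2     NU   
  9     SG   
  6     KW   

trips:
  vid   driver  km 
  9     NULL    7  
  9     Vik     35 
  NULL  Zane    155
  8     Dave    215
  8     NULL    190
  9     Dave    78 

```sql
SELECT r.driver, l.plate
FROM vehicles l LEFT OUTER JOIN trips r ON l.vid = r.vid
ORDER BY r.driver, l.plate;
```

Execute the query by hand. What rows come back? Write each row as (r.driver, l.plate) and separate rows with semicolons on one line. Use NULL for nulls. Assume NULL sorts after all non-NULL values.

(Dave, JV); (Dave, SG); (Vik, SG); (NULL, AX); (NULL, JV); (NULL, KW); (NULL, NU); (NULL, NU); (NULL, SG); (NULL, SG); (NULL, UI); (NULL, NULL)

LEFT JOIN keeps every row from `vehicles`; unmatched rows get NULL for `trips`'s columns.
Matching on l.vid = r.vid. A NULL in a compared column never satisfies the condition.
Matched pairs: 5; unmatched l rows kept: 7.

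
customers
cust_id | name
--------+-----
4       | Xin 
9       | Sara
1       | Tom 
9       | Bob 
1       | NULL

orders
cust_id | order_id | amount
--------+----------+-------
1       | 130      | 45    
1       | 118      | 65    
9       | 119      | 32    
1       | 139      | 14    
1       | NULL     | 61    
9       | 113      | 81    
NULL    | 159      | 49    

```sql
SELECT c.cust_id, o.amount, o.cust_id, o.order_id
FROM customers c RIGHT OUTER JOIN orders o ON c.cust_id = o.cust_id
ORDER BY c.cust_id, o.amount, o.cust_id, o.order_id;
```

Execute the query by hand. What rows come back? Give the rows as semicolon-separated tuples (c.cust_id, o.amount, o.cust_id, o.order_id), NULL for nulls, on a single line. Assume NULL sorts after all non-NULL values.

RIGHT JOIN keeps every row from `orders`; unmatched rows get NULL for `customers`'s columns.
Matching on c.cust_id = o.cust_id. A NULL in a compared column never satisfies the condition.
- cust_id=4: no matching o row.
- cust_id=9: 2 matching o row(s), so 2 row(s) emitted.
- cust_id=1: 4 matching o row(s), so 4 row(s) emitted.
- cust_id=9: 2 matching o row(s), so 2 row(s) emitted.
- cust_id=1: 4 matching o row(s), so 4 row(s) emitted.
- 1 row(s) from o found no c partner → padded with NULL.

(1, 14, 1, 139); (1, 14, 1, 139); (1, 45, 1, 130); (1, 45, 1, 130); (1, 61, 1, NULL); (1, 61, 1, NULL); (1, 65, 1, 118); (1, 65, 1, 118); (9, 32, 9, 119); (9, 32, 9, 119); (9, 81, 9, 113); (9, 81, 9, 113); (NULL, 49, NULL, 159)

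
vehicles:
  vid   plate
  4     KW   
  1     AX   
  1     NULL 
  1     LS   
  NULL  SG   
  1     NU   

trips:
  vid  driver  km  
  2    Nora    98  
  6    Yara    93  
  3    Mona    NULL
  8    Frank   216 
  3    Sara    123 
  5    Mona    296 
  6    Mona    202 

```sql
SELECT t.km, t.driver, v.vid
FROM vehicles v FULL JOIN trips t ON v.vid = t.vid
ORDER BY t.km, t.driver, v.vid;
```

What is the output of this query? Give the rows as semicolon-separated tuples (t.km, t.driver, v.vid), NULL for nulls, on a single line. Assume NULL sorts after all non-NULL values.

FULL OUTER JOIN keeps every row from both sides; unmatched rows get NULL for the other side's columns.
Matching on v.vid = t.vid. A NULL in a compared column never satisfies the condition.
- vid=4: no t row matches, row kept with t columns NULL.
- vid=1: no t row matches, row kept with t columns NULL.
- vid=1: no t row matches, row kept with t columns NULL.
- vid=1: no t row matches, row kept with t columns NULL.
- vid=NULL: no t row matches, row kept with t columns NULL.
- vid=1: no t row matches, row kept with t columns NULL.
- 7 t row(s) had no v match → kept, v columns NULL.

(93, Yara, NULL); (98, Nora, NULL); (123, Sara, NULL); (202, Mona, NULL); (216, Frank, NULL); (296, Mona, NULL); (NULL, Mona, NULL); (NULL, NULL, 1); (NULL, NULL, 1); (NULL, NULL, 1); (NULL, NULL, 1); (NULL, NULL, 4); (NULL, NULL, NULL)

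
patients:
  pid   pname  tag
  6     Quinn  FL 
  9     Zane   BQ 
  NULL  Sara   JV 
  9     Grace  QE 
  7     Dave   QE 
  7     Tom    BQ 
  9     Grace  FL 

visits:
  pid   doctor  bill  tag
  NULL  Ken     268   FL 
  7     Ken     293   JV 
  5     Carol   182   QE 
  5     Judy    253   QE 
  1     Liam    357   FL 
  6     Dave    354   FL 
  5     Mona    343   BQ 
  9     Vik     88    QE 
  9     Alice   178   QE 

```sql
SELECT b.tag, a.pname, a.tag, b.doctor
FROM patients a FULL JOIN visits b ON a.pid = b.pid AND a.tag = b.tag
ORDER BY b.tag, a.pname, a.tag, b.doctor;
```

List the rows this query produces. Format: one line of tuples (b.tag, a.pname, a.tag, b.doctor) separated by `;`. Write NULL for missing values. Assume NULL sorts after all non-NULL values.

FULL OUTER JOIN keeps every row from both sides; unmatched rows get NULL for the other side's columns.
Matching on a.pid = b.pid AND a.tag = b.tag. A NULL in a compared column never satisfies the condition.
Matched pairs: 3; unmatched a rows kept: 5; unmatched b rows kept: 6.

(BQ, NULL, NULL, Mona); (FL, Quinn, FL, Dave); (FL, NULL, NULL, Ken); (FL, NULL, NULL, Liam); (JV, NULL, NULL, Ken); (QE, Grace, QE, Alice); (QE, Grace, QE, Vik); (QE, NULL, NULL, Carol); (QE, NULL, NULL, Judy); (NULL, Dave, QE, NULL); (NULL, Grace, FL, NULL); (NULL, Sara, JV, NULL); (NULL, Tom, BQ, NULL); (NULL, Zane, BQ, NULL)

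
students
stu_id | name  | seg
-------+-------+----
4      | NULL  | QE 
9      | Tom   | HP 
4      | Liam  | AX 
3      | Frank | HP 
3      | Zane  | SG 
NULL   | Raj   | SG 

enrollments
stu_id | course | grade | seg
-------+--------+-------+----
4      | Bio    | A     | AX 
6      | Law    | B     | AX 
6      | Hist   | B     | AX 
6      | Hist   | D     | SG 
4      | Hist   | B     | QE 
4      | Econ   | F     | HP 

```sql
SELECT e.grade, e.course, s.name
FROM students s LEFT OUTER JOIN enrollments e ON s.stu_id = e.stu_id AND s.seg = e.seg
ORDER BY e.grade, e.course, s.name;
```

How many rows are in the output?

6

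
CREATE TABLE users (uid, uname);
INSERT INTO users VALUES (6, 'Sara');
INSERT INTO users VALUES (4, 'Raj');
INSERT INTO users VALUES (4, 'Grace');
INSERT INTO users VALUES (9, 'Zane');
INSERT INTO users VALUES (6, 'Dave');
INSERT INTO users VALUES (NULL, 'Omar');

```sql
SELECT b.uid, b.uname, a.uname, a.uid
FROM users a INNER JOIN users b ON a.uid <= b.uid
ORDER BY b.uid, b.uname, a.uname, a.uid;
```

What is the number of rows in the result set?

17

INNER JOIN keeps only pairs where the ON condition holds.
Matching on a.uid <= b.uid. A NULL in a compared column never satisfies the condition.
Matched pairs: 17.
Total: 17 rows.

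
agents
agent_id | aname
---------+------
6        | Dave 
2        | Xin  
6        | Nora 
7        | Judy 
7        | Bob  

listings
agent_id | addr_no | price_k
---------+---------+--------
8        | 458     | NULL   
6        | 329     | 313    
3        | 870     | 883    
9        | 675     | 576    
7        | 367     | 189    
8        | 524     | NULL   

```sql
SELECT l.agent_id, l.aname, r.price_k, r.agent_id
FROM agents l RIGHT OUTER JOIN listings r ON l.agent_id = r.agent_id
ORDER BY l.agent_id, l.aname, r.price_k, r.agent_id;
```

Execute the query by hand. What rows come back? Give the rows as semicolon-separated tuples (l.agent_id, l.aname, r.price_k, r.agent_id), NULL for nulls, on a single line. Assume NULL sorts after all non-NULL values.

RIGHT JOIN keeps every row from `listings`; unmatched rows get NULL for `agents`'s columns.
Matching on l.agent_id = r.agent_id.
Matched pairs: 4; unmatched r rows kept: 4.

(6, Dave, 313, 6); (6, Nora, 313, 6); (7, Bob, 189, 7); (7, Judy, 189, 7); (NULL, NULL, 576, 9); (NULL, NULL, 883, 3); (NULL, NULL, NULL, 8); (NULL, NULL, NULL, 8)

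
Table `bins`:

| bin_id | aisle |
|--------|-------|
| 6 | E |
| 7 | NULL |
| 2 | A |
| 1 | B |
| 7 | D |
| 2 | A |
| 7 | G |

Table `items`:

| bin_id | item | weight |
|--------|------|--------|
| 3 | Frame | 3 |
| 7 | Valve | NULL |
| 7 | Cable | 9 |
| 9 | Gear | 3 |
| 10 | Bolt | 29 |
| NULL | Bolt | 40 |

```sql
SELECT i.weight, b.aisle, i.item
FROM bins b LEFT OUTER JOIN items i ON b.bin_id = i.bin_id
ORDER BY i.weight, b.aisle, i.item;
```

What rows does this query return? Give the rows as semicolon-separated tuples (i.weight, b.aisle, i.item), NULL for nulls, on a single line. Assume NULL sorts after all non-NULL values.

(9, D, Cable); (9, G, Cable); (9, NULL, Cable); (NULL, A, NULL); (NULL, A, NULL); (NULL, B, NULL); (NULL, D, Valve); (NULL, E, NULL); (NULL, G, Valve); (NULL, NULL, Valve)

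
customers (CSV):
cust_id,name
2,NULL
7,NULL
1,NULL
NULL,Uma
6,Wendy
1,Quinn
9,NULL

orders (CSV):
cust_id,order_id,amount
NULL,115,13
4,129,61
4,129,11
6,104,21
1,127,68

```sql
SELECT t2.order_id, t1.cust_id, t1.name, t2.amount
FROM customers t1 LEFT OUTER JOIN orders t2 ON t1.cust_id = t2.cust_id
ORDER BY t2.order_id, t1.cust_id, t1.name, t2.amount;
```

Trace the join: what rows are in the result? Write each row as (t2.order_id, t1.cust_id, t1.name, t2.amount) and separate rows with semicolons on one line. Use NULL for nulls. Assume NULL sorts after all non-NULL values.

(104, 6, Wendy, 21); (127, 1, Quinn, 68); (127, 1, NULL, 68); (NULL, 2, NULL, NULL); (NULL, 7, NULL, NULL); (NULL, 9, NULL, NULL); (NULL, NULL, Uma, NULL)

LEFT JOIN keeps every row from `customers`; unmatched rows get NULL for `orders`'s columns.
Matching on t1.cust_id = t2.cust_id. A NULL in a compared column never satisfies the condition.
Matched pairs: 3; unmatched t1 rows kept: 4.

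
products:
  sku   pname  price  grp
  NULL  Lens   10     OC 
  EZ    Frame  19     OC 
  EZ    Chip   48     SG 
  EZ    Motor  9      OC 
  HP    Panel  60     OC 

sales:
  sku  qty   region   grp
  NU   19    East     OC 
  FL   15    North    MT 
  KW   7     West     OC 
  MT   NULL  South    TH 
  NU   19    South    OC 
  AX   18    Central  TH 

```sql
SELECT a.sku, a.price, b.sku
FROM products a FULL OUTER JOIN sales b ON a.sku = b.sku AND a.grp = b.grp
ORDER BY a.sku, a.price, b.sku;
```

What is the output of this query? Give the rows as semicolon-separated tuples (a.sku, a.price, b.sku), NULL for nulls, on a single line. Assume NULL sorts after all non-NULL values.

FULL OUTER JOIN keeps every row from both sides; unmatched rows get NULL for the other side's columns.
Matching on a.sku = b.sku AND a.grp = b.grp. A NULL in a compared column never satisfies the condition.
- a (sku=NULL, grp=OC) has no partner → padded with NULL.
- a (sku=EZ, grp=OC) has no partner → padded with NULL.
- a (sku=EZ, grp=SG) has no partner → padded with NULL.
- a (sku=EZ, grp=OC) has no partner → padded with NULL.
- a (sku=HP, grp=OC) has no partner → padded with NULL.
- plus 6 unmatched b row(s), each kept with NULL a columns.

(EZ, 9, NULL); (EZ, 19, NULL); (EZ, 48, NULL); (HP, 60, NULL); (NULL, 10, NULL); (NULL, NULL, AX); (NULL, NULL, FL); (NULL, NULL, KW); (NULL, NULL, MT); (NULL, NULL, NU); (NULL, NULL, NU)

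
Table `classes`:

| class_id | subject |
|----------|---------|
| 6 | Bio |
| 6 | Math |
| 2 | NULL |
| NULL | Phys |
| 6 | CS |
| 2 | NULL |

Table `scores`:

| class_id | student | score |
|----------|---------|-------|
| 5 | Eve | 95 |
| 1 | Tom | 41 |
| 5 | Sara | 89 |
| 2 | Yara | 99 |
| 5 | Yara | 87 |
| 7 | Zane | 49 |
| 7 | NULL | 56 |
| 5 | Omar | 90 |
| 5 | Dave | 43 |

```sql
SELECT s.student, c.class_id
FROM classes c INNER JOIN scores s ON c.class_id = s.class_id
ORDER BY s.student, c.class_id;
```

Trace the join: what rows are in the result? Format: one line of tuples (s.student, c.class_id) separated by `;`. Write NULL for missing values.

(Yara, 2); (Yara, 2)

INNER JOIN keeps only pairs where the ON condition holds.
Matching on c.class_id = s.class_id. A NULL in a compared column never satisfies the condition.
- c row (class_id=6): no match → dropped.
- c row (class_id=6): no match → dropped.
- c row (class_id=2): matches 1 s row(s) → 1 output row(s).
- c row (class_id=NULL): no match → dropped.
- c row (class_id=6): no match → dropped.
- c row (class_id=2): matches 1 s row(s) → 1 output row(s).
After projecting and ordering:
s.student | c.class_id
Yara | 2
Yara | 2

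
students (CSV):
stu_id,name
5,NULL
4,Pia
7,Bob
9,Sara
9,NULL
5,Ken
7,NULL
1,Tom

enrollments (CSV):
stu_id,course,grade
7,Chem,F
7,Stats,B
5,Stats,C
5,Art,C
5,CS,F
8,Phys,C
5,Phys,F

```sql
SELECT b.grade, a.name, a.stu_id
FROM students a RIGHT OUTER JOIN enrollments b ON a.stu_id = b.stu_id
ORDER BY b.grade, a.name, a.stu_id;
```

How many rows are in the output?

RIGHT JOIN keeps every row from `enrollments`; unmatched rows get NULL for `students`'s columns.
Matching on a.stu_id = b.stu_id.
- a (stu_id=5) pairs with 4 row(s) of b.
- a (stu_id=4) has no partner in b.
- a (stu_id=7) pairs with 2 row(s) of b.
- a (stu_id=9) has no partner in b.
- a (stu_id=9) has no partner in b.
- a (stu_id=5) pairs with 4 row(s) of b.
- a (stu_id=7) pairs with 2 row(s) of b.
- a (stu_id=1) has no partner in b.
- 1 row(s) from b found no a partner → padded with NULL.
Total: 12 matched + 1 padded = 13 rows.

13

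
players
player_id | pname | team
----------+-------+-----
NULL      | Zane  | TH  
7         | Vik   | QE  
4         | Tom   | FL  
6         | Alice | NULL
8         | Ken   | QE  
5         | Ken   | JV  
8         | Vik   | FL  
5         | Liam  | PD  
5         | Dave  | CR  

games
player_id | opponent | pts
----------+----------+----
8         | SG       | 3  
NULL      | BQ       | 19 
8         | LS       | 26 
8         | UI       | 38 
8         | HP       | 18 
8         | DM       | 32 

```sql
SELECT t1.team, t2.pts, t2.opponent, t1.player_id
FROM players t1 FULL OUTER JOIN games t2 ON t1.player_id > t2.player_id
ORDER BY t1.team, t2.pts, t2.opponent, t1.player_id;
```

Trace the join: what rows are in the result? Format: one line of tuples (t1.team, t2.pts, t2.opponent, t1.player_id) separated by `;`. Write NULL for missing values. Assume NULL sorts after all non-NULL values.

(CR, NULL, NULL, 5); (FL, NULL, NULL, 4); (FL, NULL, NULL, 8); (JV, NULL, NULL, 5); (PD, NULL, NULL, 5); (QE, NULL, NULL, 7); (QE, NULL, NULL, 8); (TH, NULL, NULL, NULL); (NULL, 3, SG, NULL); (NULL, 18, HP, NULL); (NULL, 19, BQ, NULL); (NULL, 26, LS, NULL); (NULL, 32, DM, NULL); (NULL, 38, UI, NULL); (NULL, NULL, NULL, 6)

FULL OUTER JOIN keeps every row from both sides; unmatched rows get NULL for the other side's columns.
Matching on t1.player_id > t2.player_id. A NULL in a compared column never satisfies the condition.
- t1[0] player_id=NULL → no match; kept with NULLs on the t2 side.
- t1[1] player_id=7 → no match; kept with NULLs on the t2 side.
- t1[2] player_id=4 → no match; kept with NULLs on the t2 side.
- t1[3] player_id=6 → no match; kept with NULLs on the t2 side.
- t1[4] player_id=8 → no match; kept with NULLs on the t2 side.
- t1[5] player_id=5 → no match; kept with NULLs on the t2 side.
- t1[6] player_id=8 → no match; kept with NULLs on the t2 side.
- t1[7] player_id=5 → no match; kept with NULLs on the t2 side.
- t1[8] player_id=5 → no match; kept with NULLs on the t2 side.
- 6 t2 row(s) had no t1 match → kept, t1 columns NULL.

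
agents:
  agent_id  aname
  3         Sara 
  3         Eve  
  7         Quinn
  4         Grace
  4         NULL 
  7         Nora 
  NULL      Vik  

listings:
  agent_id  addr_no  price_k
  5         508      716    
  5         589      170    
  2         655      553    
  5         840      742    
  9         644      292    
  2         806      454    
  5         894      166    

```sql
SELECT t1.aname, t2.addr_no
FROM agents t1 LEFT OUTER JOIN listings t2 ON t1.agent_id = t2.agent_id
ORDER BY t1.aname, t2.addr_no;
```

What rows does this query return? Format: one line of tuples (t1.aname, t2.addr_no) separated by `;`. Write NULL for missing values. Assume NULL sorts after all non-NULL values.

(Eve, NULL); (Grace, NULL); (Nora, NULL); (Quinn, NULL); (Sara, NULL); (Vik, NULL); (NULL, NULL)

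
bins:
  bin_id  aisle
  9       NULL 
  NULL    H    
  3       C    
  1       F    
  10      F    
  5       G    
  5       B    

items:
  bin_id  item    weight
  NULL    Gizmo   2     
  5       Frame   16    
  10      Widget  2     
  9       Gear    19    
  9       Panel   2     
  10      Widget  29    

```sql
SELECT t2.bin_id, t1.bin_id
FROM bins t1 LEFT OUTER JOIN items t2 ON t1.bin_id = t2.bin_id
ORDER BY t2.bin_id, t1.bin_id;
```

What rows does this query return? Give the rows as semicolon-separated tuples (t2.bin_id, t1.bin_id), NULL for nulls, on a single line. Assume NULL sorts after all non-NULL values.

LEFT JOIN keeps every row from `bins`; unmatched rows get NULL for `items`'s columns.
Matching on t1.bin_id = t2.bin_id. A NULL in a compared column never satisfies the condition.
- bin_id=9: 2 matching t2 row(s), so 2 row(s) emitted.
- bin_id=NULL: no t2 row matches, row kept with t2 columns NULL.
- bin_id=3: no t2 row matches, row kept with t2 columns NULL.
- bin_id=1: no t2 row matches, row kept with t2 columns NULL.
- bin_id=10: 2 matching t2 row(s), so 2 row(s) emitted.
- bin_id=5: 1 matching t2 row(s), so 1 row(s) emitted.
- bin_id=5: 1 matching t2 row(s), so 1 row(s) emitted.
After projecting and ordering:
t2.bin_id | t1.bin_id
5 | 5
5 | 5
9 | 9
9 | 9
10 | 10
10 | 10
NULL | 1
NULL | 3
NULL | NULL

(5, 5); (5, 5); (9, 9); (9, 9); (10, 10); (10, 10); (NULL, 1); (NULL, 3); (NULL, NULL)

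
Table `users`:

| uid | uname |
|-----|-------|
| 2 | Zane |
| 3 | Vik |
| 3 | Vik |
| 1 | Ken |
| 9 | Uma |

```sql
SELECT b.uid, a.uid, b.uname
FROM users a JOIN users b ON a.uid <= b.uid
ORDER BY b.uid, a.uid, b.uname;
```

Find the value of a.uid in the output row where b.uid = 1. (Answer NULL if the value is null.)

INNER JOIN keeps only pairs where the ON condition holds.
Matching on a.uid <= b.uid.
Matched pairs: 16.

1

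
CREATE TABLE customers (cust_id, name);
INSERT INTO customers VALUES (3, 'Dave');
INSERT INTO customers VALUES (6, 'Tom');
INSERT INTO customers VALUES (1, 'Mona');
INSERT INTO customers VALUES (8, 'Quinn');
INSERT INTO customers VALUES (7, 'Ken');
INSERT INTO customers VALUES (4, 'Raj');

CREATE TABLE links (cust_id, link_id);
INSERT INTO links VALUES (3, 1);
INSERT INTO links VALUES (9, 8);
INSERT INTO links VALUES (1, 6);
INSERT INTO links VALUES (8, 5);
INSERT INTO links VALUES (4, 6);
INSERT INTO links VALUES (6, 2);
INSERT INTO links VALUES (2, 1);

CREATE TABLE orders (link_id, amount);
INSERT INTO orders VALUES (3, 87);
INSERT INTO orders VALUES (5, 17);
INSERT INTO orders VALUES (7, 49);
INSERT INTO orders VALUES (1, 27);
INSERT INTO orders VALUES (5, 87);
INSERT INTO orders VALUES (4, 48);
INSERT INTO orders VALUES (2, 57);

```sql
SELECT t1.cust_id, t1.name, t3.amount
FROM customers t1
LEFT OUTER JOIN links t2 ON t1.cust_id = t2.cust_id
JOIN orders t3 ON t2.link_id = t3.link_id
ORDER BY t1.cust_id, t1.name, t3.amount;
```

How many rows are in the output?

Step 1 — t1 LEFT JOIN t2 on cust_id → 6 row(s).
Then INNER JOIN `orders t3` on link_id: keep only rows whose t2.link_id appears in t3.
Result: 4 row(s).

4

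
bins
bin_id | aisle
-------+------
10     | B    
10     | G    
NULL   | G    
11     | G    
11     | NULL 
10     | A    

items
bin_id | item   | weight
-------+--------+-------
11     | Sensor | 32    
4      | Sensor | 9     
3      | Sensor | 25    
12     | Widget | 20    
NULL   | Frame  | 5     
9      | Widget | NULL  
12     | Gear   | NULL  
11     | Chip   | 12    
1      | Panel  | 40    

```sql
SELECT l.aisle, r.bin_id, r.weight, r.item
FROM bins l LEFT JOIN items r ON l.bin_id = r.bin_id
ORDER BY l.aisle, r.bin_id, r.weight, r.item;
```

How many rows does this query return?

8

LEFT JOIN keeps every row from `bins`; unmatched rows get NULL for `items`'s columns.
Matching on l.bin_id = r.bin_id. A NULL in a compared column never satisfies the condition.
- bin_id=10: no r row matches, row kept with r columns NULL.
- bin_id=10: no r row matches, row kept with r columns NULL.
- bin_id=NULL: no r row matches, row kept with r columns NULL.
- bin_id=11: 2 matching r row(s), so 2 row(s) emitted.
- bin_id=11: 2 matching r row(s), so 2 row(s) emitted.
- bin_id=10: no r row matches, row kept with r columns NULL.
Total: 4 matched + 4 padded = 8 rows.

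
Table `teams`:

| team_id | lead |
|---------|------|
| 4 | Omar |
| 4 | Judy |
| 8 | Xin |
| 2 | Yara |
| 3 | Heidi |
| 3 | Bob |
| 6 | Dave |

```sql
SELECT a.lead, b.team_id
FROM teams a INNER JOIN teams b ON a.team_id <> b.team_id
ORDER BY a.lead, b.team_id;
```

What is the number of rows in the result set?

INNER JOIN keeps only pairs where the ON condition holds.
Matching on a.team_id <> b.team_id.
Matched pairs: 38.
Total: 38 rows.

38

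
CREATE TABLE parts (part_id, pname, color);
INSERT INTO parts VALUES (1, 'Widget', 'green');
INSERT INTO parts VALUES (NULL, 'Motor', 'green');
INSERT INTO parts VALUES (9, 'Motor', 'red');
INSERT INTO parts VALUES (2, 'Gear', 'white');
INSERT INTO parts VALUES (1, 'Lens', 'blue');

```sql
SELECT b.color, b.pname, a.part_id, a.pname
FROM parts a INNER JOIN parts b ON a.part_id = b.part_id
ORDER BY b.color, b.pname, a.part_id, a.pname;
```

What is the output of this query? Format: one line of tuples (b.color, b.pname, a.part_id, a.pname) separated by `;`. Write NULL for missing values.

(blue, Lens, 1, Lens); (blue, Lens, 1, Widget); (green, Widget, 1, Lens); (green, Widget, 1, Widget); (red, Motor, 9, Motor); (white, Gear, 2, Gear)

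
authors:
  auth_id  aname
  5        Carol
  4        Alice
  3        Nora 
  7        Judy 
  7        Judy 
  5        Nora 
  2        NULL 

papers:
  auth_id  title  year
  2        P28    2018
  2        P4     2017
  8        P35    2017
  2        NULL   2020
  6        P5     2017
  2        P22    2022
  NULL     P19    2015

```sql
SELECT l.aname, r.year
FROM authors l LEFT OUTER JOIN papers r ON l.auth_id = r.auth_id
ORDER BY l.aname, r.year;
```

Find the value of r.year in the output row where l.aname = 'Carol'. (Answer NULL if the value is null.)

LEFT JOIN keeps every row from `authors`; unmatched rows get NULL for `papers`'s columns.
Matching on l.auth_id = r.auth_id. A NULL in a compared column never satisfies the condition.
- l row (auth_id=5): no match → kept, r columns NULL.
- l row (auth_id=4): no match → kept, r columns NULL.
- l row (auth_id=3): no match → kept, r columns NULL.
- l row (auth_id=7): no match → kept, r columns NULL.
- l row (auth_id=7): no match → kept, r columns NULL.
- l row (auth_id=5): no match → kept, r columns NULL.
- l row (auth_id=2): matches 4 r row(s) → 4 output row(s).

NULL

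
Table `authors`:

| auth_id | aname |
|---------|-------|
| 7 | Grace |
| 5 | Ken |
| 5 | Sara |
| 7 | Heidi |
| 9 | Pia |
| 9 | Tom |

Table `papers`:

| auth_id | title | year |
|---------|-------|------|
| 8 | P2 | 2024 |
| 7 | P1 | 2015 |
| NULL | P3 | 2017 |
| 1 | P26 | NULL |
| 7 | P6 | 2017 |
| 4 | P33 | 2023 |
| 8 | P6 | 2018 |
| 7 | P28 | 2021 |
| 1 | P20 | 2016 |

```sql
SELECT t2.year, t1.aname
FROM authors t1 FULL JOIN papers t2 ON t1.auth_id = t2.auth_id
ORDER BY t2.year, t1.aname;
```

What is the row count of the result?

16

FULL OUTER JOIN keeps every row from both sides; unmatched rows get NULL for the other side's columns.
Matching on t1.auth_id = t2.auth_id. A NULL in a compared column never satisfies the condition.
- t1 row (auth_id=7): matches 3 t2 row(s) → 3 output row(s).
- t1 row (auth_id=5): no match → kept, t2 columns NULL.
- t1 row (auth_id=5): no match → kept, t2 columns NULL.
- t1 row (auth_id=7): matches 3 t2 row(s) → 3 output row(s).
- t1 row (auth_id=9): no match → kept, t2 columns NULL.
- t1 row (auth_id=9): no match → kept, t2 columns NULL.
- 6 row(s) from t2 found no t1 partner → padded with NULL.
Total: 6 matched + 10 padded = 16 rows.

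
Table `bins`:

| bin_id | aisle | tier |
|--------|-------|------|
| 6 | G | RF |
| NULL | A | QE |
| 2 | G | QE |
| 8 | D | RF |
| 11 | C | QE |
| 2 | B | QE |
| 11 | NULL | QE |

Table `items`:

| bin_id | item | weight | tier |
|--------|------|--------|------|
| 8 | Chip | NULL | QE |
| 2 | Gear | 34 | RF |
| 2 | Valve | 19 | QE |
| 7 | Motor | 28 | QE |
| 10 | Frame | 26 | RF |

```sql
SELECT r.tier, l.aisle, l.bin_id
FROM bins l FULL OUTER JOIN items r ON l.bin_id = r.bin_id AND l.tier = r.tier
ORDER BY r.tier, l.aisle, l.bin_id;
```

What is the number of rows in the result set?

11

FULL OUTER JOIN keeps every row from both sides; unmatched rows get NULL for the other side's columns.
Matching on l.bin_id = r.bin_id AND l.tier = r.tier. A NULL in a compared column never satisfies the condition.
Matched pairs: 2; unmatched l rows kept: 5; unmatched r rows kept: 4.
Total: 2 matched + 9 padded = 11 rows.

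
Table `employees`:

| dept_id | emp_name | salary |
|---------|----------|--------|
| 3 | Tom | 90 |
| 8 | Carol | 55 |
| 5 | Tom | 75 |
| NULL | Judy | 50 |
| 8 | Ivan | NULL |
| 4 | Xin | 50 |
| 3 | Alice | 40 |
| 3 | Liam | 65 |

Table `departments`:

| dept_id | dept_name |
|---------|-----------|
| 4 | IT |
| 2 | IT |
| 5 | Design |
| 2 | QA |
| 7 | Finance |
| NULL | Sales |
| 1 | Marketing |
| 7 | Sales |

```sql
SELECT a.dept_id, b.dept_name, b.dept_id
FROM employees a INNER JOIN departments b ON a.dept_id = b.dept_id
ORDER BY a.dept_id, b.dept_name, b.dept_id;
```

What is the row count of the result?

2

INNER JOIN keeps only pairs where the ON condition holds.
Matching on a.dept_id = b.dept_id. A NULL in a compared column never satisfies the condition.
- dept_id=3: no matching b row, dropped.
- dept_id=8: no matching b row, dropped.
- dept_id=5: 1 matching b row(s), so 1 row(s) emitted.
- dept_id=NULL: no matching b row, dropped.
- dept_id=8: no matching b row, dropped.
- dept_id=4: 1 matching b row(s), so 1 row(s) emitted.
- dept_id=3: no matching b row, dropped.
- dept_id=3: no matching b row, dropped.
Total: 2 rows.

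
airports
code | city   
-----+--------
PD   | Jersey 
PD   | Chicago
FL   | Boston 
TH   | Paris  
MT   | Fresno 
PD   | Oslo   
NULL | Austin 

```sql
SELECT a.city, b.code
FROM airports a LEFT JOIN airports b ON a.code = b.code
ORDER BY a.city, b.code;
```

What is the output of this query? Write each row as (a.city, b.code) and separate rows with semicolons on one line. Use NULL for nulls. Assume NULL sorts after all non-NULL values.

(Austin, NULL); (Boston, FL); (Chicago, PD); (Chicago, PD); (Chicago, PD); (Fresno, MT); (Jersey, PD); (Jersey, PD); (Jersey, PD); (Oslo, PD); (Oslo, PD); (Oslo, PD); (Paris, TH)

LEFT JOIN keeps every row from `airports a`; unmatched rows get NULL for `airports b`'s columns.
Matching on a.code = b.code. A NULL in a compared column never satisfies the condition.
- a (code=PD) pairs with 3 row(s) of b.
- a (code=PD) pairs with 3 row(s) of b.
- a (code=FL) pairs with 1 row(s) of b.
- a (code=TH) pairs with 1 row(s) of b.
- a (code=MT) pairs with 1 row(s) of b.
- a (code=PD) pairs with 3 row(s) of b.
- a (code=NULL) has no partner → padded with NULL.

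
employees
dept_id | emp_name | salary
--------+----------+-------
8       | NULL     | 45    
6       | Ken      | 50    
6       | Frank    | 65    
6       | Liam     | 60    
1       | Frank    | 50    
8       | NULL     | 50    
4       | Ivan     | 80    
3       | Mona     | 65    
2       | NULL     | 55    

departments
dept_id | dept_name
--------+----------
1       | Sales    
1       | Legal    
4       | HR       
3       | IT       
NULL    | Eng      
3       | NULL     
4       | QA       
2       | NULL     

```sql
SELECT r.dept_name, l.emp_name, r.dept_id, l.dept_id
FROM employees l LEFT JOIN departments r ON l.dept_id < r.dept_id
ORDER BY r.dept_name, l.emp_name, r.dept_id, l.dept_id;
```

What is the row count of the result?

17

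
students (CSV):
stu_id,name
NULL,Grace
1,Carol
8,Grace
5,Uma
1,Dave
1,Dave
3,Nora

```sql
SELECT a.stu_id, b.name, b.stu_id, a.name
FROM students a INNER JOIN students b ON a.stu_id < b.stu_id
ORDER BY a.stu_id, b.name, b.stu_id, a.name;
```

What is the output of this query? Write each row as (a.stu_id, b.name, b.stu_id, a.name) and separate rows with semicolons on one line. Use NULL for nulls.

(1, Grace, 8, Carol); (1, Grace, 8, Dave); (1, Grace, 8, Dave); (1, Nora, 3, Carol); (1, Nora, 3, Dave); (1, Nora, 3, Dave); (1, Uma, 5, Carol); (1, Uma, 5, Dave); (1, Uma, 5, Dave); (3, Grace, 8, Nora); (3, Uma, 5, Nora); (5, Grace, 8, Uma)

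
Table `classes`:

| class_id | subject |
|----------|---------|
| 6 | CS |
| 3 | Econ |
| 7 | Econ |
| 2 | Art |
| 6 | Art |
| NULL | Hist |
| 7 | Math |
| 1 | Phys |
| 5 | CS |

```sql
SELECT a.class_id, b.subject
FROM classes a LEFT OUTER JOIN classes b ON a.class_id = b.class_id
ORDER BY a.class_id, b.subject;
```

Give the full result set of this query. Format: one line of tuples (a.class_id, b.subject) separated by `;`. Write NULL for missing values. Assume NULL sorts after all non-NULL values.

LEFT JOIN keeps every row from `classes a`; unmatched rows get NULL for `classes b`'s columns.
Matching on a.class_id = b.class_id. A NULL in a compared column never satisfies the condition.
- a row (class_id=6): matches 2 b row(s) → 2 output row(s).
- a row (class_id=3): matches 1 b row(s) → 1 output row(s).
- a row (class_id=7): matches 2 b row(s) → 2 output row(s).
- a row (class_id=2): matches 1 b row(s) → 1 output row(s).
- a row (class_id=6): matches 2 b row(s) → 2 output row(s).
- a row (class_id=NULL): no match → kept, b columns NULL.
- a row (class_id=7): matches 2 b row(s) → 2 output row(s).
- a row (class_id=1): matches 1 b row(s) → 1 output row(s).
- a row (class_id=5): matches 1 b row(s) → 1 output row(s).

(1, Phys); (2, Art); (3, Econ); (5, CS); (6, Art); (6, Art); (6, CS); (6, CS); (7, Econ); (7, Econ); (7, Math); (7, Math); (NULL, NULL)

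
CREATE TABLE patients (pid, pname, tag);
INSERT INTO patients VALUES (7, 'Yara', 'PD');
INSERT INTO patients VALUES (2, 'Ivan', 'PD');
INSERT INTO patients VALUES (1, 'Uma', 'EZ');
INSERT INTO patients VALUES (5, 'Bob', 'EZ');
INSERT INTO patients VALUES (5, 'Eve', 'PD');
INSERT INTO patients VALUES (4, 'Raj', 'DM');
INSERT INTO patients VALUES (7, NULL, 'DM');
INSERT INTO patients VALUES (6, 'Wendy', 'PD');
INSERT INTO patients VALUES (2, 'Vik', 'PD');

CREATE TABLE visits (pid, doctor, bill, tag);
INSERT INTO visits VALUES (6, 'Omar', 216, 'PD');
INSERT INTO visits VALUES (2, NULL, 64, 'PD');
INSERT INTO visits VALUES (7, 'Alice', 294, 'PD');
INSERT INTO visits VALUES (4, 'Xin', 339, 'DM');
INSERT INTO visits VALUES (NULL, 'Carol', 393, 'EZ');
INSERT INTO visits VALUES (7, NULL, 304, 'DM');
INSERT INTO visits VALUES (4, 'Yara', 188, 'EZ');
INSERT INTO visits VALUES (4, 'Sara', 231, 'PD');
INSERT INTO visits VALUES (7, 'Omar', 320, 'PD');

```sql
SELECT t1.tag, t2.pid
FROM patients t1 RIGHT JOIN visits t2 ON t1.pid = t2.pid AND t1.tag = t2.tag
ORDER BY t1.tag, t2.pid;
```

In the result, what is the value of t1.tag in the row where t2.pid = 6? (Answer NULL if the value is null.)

RIGHT JOIN keeps every row from `visits`; unmatched rows get NULL for `patients`'s columns.
Matching on t1.pid = t2.pid AND t1.tag = t2.tag. A NULL in a compared column never satisfies the condition.
- pid=7, tag=PD: 2 matching t2 row(s), so 2 row(s) emitted.
- pid=2, tag=PD: 1 matching t2 row(s), so 1 row(s) emitted.
- pid=1, tag=EZ: no matching t2 row.
- pid=5, tag=EZ: no matching t2 row.
- pid=5, tag=PD: no matching t2 row.
- pid=4, tag=DM: 1 matching t2 row(s), so 1 row(s) emitted.
- pid=7, tag=DM: 1 matching t2 row(s), so 1 row(s) emitted.
- pid=6, tag=PD: 1 matching t2 row(s), so 1 row(s) emitted.
- pid=2, tag=PD: 1 matching t2 row(s), so 1 row(s) emitted.
- 3 row(s) from t2 found no t1 partner → padded with NULL.

PD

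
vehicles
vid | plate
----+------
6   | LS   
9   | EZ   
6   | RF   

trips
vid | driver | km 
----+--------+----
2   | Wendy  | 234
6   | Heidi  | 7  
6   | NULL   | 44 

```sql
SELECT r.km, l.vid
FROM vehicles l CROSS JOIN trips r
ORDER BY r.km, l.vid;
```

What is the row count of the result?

CROSS JOIN pairs every row of `vehicles` with every row of `trips`: 3 × 3 = 9 rows.

9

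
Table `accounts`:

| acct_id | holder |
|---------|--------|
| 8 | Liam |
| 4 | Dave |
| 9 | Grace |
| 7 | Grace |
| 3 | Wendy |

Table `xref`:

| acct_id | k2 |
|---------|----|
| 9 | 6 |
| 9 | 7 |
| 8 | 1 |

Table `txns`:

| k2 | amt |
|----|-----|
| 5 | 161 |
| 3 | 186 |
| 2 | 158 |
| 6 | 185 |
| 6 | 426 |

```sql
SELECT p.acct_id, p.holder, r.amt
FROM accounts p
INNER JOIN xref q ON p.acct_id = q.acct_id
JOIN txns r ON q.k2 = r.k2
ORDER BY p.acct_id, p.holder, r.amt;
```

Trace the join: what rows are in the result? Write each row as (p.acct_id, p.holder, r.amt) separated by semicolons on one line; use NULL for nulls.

Joins associate left-to-right: accounts INNER JOIN xref on acct_id gives 3 intermediate row(s).
Then INNER JOIN `txns r` on k2: keep only rows whose q.k2 appears in r.

(9, Grace, 185); (9, Grace, 426)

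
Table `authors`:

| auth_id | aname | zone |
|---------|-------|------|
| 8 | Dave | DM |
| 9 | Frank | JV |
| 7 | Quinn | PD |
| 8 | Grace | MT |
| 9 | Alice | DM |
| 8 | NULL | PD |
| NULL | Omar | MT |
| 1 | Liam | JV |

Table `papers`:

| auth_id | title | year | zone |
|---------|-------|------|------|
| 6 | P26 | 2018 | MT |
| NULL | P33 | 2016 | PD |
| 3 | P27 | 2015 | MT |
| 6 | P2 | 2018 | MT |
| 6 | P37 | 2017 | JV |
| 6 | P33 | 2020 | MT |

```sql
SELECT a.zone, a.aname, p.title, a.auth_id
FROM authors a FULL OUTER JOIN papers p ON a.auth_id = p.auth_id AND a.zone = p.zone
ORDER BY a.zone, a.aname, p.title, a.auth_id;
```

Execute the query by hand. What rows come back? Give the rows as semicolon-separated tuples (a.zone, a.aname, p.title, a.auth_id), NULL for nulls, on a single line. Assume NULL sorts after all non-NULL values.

(DM, Alice, NULL, 9); (DM, Dave, NULL, 8); (JV, Frank, NULL, 9); (JV, Liam, NULL, 1); (MT, Grace, NULL, 8); (MT, Omar, NULL, NULL); (PD, Quinn, NULL, 7); (PD, NULL, NULL, 8); (NULL, NULL, P2, NULL); (NULL, NULL, P26, NULL); (NULL, NULL, P27, NULL); (NULL, NULL, P33, NULL); (NULL, NULL, P33, NULL); (NULL, NULL, P37, NULL)

FULL OUTER JOIN keeps every row from both sides; unmatched rows get NULL for the other side's columns.
Matching on a.auth_id = p.auth_id AND a.zone = p.zone. A NULL in a compared column never satisfies the condition.
- a row (auth_id=8, zone=DM): no match → kept, p columns NULL.
- a row (auth_id=9, zone=JV): no match → kept, p columns NULL.
- a row (auth_id=7, zone=PD): no match → kept, p columns NULL.
- a row (auth_id=8, zone=MT): no match → kept, p columns NULL.
- a row (auth_id=9, zone=DM): no match → kept, p columns NULL.
- a row (auth_id=8, zone=PD): no match → kept, p columns NULL.
- a row (auth_id=NULL, zone=MT): no match → kept, p columns NULL.
- a row (auth_id=1, zone=JV): no match → kept, p columns NULL.
- 6 p row(s) had no a match → kept, a columns NULL.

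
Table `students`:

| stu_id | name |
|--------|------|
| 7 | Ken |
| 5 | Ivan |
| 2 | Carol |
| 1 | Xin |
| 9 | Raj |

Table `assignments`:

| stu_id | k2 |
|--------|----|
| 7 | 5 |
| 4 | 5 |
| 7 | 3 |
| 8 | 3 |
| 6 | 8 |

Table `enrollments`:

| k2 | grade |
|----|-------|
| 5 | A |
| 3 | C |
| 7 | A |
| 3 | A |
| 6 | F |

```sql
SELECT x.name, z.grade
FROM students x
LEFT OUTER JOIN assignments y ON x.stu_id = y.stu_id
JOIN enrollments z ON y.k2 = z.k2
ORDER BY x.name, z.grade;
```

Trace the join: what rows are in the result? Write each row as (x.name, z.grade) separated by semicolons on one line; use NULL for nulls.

Joins associate left-to-right: students LEFT JOIN assignments on stu_id gives 6 intermediate row(s).
Then INNER JOIN `enrollments z` on k2: keep only rows whose y.k2 appears in z.

(Ken, A); (Ken, A); (Ken, C)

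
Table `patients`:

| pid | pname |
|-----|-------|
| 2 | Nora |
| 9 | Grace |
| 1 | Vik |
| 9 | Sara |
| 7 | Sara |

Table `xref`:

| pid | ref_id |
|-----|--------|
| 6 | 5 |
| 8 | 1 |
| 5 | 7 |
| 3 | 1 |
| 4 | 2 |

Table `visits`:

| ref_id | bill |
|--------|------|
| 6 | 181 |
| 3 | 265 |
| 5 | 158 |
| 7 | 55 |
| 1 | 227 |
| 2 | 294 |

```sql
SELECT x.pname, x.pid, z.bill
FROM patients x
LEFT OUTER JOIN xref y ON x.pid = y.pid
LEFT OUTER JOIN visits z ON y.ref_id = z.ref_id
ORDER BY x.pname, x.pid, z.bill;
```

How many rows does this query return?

5

Joins associate left-to-right: patients LEFT JOIN xref on pid gives 5 intermediate row(s).
Then LEFT JOIN `visits z` on ref_id: each of those 5 rows is kept; rows whose y.ref_id has no match in z get NULL for z's columns.
Result: 5 row(s).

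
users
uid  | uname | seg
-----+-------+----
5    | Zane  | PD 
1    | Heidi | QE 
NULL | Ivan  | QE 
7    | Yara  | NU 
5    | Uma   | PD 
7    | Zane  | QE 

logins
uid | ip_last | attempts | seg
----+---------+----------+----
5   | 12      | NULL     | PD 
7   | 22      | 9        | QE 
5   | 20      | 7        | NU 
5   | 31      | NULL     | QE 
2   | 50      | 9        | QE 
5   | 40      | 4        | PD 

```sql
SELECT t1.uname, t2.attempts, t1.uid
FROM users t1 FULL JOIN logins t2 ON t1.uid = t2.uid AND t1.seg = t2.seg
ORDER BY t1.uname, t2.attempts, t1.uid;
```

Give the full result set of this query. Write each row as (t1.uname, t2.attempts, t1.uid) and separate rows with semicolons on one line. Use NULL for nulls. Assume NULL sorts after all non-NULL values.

FULL OUTER JOIN keeps every row from both sides; unmatched rows get NULL for the other side's columns.
Matching on t1.uid = t2.uid AND t1.seg = t2.seg. A NULL in a compared column never satisfies the condition.
- t1 (uid=5, seg=PD) pairs with 2 row(s) of t2.
- t1 (uid=1, seg=QE) has no partner → padded with NULL.
- t1 (uid=NULL, seg=QE) has no partner → padded with NULL.
- t1 (uid=7, seg=NU) has no partner → padded with NULL.
- t1 (uid=5, seg=PD) pairs with 2 row(s) of t2.
- t1 (uid=7, seg=QE) pairs with 1 row(s) of t2.
- 3 t2 row(s) had no t1 match → kept, t1 columns NULL.

(Heidi, NULL, 1); (Ivan, NULL, NULL); (Uma, 4, 5); (Uma, NULL, 5); (Yara, NULL, 7); (Zane, 4, 5); (Zane, 9, 7); (Zane, NULL, 5); (NULL, 7, NULL); (NULL, 9, NULL); (NULL, NULL, NULL)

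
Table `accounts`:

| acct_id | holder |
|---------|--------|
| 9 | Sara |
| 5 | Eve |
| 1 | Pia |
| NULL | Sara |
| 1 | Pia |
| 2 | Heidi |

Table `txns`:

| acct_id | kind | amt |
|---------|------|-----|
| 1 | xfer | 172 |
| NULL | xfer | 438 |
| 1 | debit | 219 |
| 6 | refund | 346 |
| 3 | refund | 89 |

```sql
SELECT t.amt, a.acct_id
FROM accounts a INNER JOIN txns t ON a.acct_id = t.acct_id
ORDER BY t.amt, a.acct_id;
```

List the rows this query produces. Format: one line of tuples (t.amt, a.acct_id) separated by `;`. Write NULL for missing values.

(172, 1); (172, 1); (219, 1); (219, 1)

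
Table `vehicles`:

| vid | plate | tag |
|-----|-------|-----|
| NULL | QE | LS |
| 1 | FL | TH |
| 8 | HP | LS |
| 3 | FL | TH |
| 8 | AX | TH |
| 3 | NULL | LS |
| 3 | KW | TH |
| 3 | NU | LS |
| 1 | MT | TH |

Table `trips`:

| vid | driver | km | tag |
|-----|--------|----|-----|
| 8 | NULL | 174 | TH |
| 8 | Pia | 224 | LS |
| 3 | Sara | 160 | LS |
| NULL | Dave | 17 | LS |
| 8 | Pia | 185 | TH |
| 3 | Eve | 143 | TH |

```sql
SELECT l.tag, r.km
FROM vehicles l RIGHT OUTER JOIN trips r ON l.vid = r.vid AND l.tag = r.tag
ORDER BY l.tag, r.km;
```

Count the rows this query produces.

8

RIGHT JOIN keeps every row from `trips`; unmatched rows get NULL for `vehicles`'s columns.
Matching on l.vid = r.vid AND l.tag = r.tag. A NULL in a compared column never satisfies the condition.
- vid=NULL, tag=LS: no matching r row.
- vid=1, tag=TH: no matching r row.
- vid=8, tag=LS: 1 matching r row(s), so 1 row(s) emitted.
- vid=3, tag=TH: 1 matching r row(s), so 1 row(s) emitted.
- vid=8, tag=TH: 2 matching r row(s), so 2 row(s) emitted.
- vid=3, tag=LS: 1 matching r row(s), so 1 row(s) emitted.
- vid=3, tag=TH: 1 matching r row(s), so 1 row(s) emitted.
- vid=3, tag=LS: 1 matching r row(s), so 1 row(s) emitted.
- vid=1, tag=TH: no matching r row.
- 1 row(s) from r found no l partner → padded with NULL.
Total: 7 matched + 1 padded = 8 rows.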